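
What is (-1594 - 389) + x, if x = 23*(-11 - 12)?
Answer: -2512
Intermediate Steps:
x = -529 (x = 23*(-23) = -529)
(-1594 - 389) + x = (-1594 - 389) - 529 = -1983 - 529 = -2512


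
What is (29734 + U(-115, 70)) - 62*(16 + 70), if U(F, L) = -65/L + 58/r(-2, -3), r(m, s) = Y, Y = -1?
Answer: 340803/14 ≈ 24343.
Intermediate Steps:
r(m, s) = -1
U(F, L) = -58 - 65/L (U(F, L) = -65/L + 58/(-1) = -65/L + 58*(-1) = -65/L - 58 = -58 - 65/L)
(29734 + U(-115, 70)) - 62*(16 + 70) = (29734 + (-58 - 65/70)) - 62*(16 + 70) = (29734 + (-58 - 65*1/70)) - 62*86 = (29734 + (-58 - 13/14)) - 5332 = (29734 - 825/14) - 5332 = 415451/14 - 5332 = 340803/14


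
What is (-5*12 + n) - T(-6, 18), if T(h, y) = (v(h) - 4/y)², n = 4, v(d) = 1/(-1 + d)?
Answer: -222793/3969 ≈ -56.133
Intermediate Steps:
T(h, y) = (1/(-1 + h) - 4/y)²
(-5*12 + n) - T(-6, 18) = (-5*12 + 4) - (4 + 18 - 4*(-6))²/(18²*(-1 - 6)²) = (-60 + 4) - (4 + 18 + 24)²/(324*(-7)²) = -56 - 46²/(324*49) = -56 - 2116/(324*49) = -56 - 1*529/3969 = -56 - 529/3969 = -222793/3969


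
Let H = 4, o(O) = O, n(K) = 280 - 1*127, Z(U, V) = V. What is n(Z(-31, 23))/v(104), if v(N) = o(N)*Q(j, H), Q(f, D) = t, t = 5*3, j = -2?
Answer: 51/520 ≈ 0.098077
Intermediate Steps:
n(K) = 153 (n(K) = 280 - 127 = 153)
t = 15
Q(f, D) = 15
v(N) = 15*N (v(N) = N*15 = 15*N)
n(Z(-31, 23))/v(104) = 153/((15*104)) = 153/1560 = 153*(1/1560) = 51/520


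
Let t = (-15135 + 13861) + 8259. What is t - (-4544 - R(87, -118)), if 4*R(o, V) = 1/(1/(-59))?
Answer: 46057/4 ≈ 11514.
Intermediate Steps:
t = 6985 (t = -1274 + 8259 = 6985)
R(o, V) = -59/4 (R(o, V) = 1/(4*(1/(-59))) = 1/(4*(-1/59)) = (¼)*(-59) = -59/4)
t - (-4544 - R(87, -118)) = 6985 - (-4544 - 1*(-59/4)) = 6985 - (-4544 + 59/4) = 6985 - 1*(-18117/4) = 6985 + 18117/4 = 46057/4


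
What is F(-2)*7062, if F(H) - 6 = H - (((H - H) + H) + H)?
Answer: 56496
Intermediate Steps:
F(H) = 6 - H (F(H) = 6 + (H - (((H - H) + H) + H)) = 6 + (H - ((0 + H) + H)) = 6 + (H - (H + H)) = 6 + (H - 2*H) = 6 - H)
F(-2)*7062 = (6 - 1*(-2))*7062 = (6 + 2)*7062 = 8*7062 = 56496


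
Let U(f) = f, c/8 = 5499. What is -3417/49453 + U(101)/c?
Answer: -8548583/127972728 ≈ -0.066800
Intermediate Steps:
c = 43992 (c = 8*5499 = 43992)
-3417/49453 + U(101)/c = -3417/49453 + 101/43992 = -3417*1/49453 + 101*(1/43992) = -201/2909 + 101/43992 = -8548583/127972728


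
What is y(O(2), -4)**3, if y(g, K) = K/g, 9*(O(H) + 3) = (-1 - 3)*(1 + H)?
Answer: 1728/2197 ≈ 0.78653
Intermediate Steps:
O(H) = -31/9 - 4*H/9 (O(H) = -3 + ((-1 - 3)*(1 + H))/9 = -3 + (-4*(1 + H))/9 = -3 + (-4 - 4*H)/9 = -3 + (-4/9 - 4*H/9) = -31/9 - 4*H/9)
y(O(2), -4)**3 = (-4/(-31/9 - 4/9*2))**3 = (-4/(-31/9 - 8/9))**3 = (-4/(-13/3))**3 = (-4*(-3/13))**3 = (12/13)**3 = 1728/2197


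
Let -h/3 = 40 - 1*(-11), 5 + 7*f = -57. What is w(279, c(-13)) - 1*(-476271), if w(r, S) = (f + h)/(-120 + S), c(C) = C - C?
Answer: 400068773/840 ≈ 4.7627e+5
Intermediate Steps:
f = -62/7 (f = -5/7 + (⅐)*(-57) = -5/7 - 57/7 = -62/7 ≈ -8.8571)
c(C) = 0
h = -153 (h = -3*(40 - 1*(-11)) = -3*(40 + 11) = -3*51 = -153)
w(r, S) = -1133/(7*(-120 + S)) (w(r, S) = (-62/7 - 153)/(-120 + S) = -1133/(7*(-120 + S)))
w(279, c(-13)) - 1*(-476271) = -1133/(-840 + 7*0) - 1*(-476271) = -1133/(-840 + 0) + 476271 = -1133/(-840) + 476271 = -1133*(-1/840) + 476271 = 1133/840 + 476271 = 400068773/840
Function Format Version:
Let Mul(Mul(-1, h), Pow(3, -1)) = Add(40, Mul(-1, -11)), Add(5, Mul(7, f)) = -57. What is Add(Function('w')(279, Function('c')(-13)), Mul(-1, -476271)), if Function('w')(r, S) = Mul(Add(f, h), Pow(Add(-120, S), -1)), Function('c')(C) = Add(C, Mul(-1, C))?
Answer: Rational(400068773, 840) ≈ 4.7627e+5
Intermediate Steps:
f = Rational(-62, 7) (f = Add(Rational(-5, 7), Mul(Rational(1, 7), -57)) = Add(Rational(-5, 7), Rational(-57, 7)) = Rational(-62, 7) ≈ -8.8571)
Function('c')(C) = 0
h = -153 (h = Mul(-3, Add(40, Mul(-1, -11))) = Mul(-3, Add(40, 11)) = Mul(-3, 51) = -153)
Function('w')(r, S) = Mul(Rational(-1133, 7), Pow(Add(-120, S), -1)) (Function('w')(r, S) = Mul(Add(Rational(-62, 7), -153), Pow(Add(-120, S), -1)) = Mul(Rational(-1133, 7), Pow(Add(-120, S), -1)))
Add(Function('w')(279, Function('c')(-13)), Mul(-1, -476271)) = Add(Mul(-1133, Pow(Add(-840, Mul(7, 0)), -1)), Mul(-1, -476271)) = Add(Mul(-1133, Pow(Add(-840, 0), -1)), 476271) = Add(Mul(-1133, Pow(-840, -1)), 476271) = Add(Mul(-1133, Rational(-1, 840)), 476271) = Add(Rational(1133, 840), 476271) = Rational(400068773, 840)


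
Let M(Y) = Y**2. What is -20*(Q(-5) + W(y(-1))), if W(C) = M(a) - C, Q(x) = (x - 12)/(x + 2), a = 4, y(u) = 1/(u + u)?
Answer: -1330/3 ≈ -443.33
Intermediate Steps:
y(u) = 1/(2*u)
Q(x) = (-12 + x)/(2 + x)
W(C) = 16 - C (W(C) = 4**2 - C = 16 - C)
-20*(Q(-5) + W(y(-1))) = -20*((-12 - 5)/(2 - 5) + (16 - 1/(2*(-1)))) = -20*(-17/(-3) + (16 - (-1)/2)) = -20*(-1/3*(-17) + (16 - 1*(-1/2))) = -20*(17/3 + (16 + 1/2)) = -20*(17/3 + 33/2) = -20*133/6 = -1330/3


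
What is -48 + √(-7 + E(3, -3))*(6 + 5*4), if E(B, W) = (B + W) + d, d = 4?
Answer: -48 + 26*I*√3 ≈ -48.0 + 45.033*I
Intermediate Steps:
E(B, W) = 4 + B + W (E(B, W) = (B + W) + 4 = 4 + B + W)
-48 + √(-7 + E(3, -3))*(6 + 5*4) = -48 + √(-7 + (4 + 3 - 3))*(6 + 5*4) = -48 + √(-7 + 4)*(6 + 20) = -48 + √(-3)*26 = -48 + (I*√3)*26 = -48 + 26*I*√3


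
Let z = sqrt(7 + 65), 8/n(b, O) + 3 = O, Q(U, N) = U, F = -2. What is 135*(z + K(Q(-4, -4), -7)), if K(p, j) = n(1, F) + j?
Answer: -1161 + 810*sqrt(2) ≈ -15.487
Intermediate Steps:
n(b, O) = 8/(-3 + O)
z = 6*sqrt(2) (z = sqrt(72) = 6*sqrt(2) ≈ 8.4853)
K(p, j) = -8/5 + j (K(p, j) = 8/(-3 - 2) + j = 8/(-5) + j = 8*(-1/5) + j = -8/5 + j)
135*(z + K(Q(-4, -4), -7)) = 135*(6*sqrt(2) + (-8/5 - 7)) = 135*(6*sqrt(2) - 43/5) = 135*(-43/5 + 6*sqrt(2)) = -1161 + 810*sqrt(2)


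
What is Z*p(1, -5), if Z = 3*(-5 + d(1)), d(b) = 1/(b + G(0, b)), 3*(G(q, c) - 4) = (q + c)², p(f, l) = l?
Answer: 1155/16 ≈ 72.188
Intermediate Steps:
G(q, c) = 4 + (c + q)²/3 (G(q, c) = 4 + (q + c)²/3 = 4 + (c + q)²/3)
d(b) = 1/(4 + b + b²/3) (d(b) = 1/(b + (4 + (b + 0)²/3)) = 1/(b + (4 + b²/3)) = 1/(4 + b + b²/3))
Z = -231/16 (Z = 3*(-5 + 3/(12 + 1² + 3*1)) = 3*(-5 + 3/(12 + 1 + 3)) = 3*(-5 + 3/16) = 3*(-77/16) = -231/16 ≈ -14.438)
Z*p(1, -5) = -231/16*(-5) = 1155/16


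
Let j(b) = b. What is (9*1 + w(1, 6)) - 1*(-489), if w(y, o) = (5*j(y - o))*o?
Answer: 348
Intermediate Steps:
w(y, o) = o*(-5*o + 5*y) (w(y, o) = (5*(y - o))*o = (-5*o + 5*y)*o = o*(-5*o + 5*y))
(9*1 + w(1, 6)) - 1*(-489) = (9*1 + 5*6*(1 - 1*6)) - 1*(-489) = (9 + 5*6*(1 - 6)) + 489 = (9 + 5*6*(-5)) + 489 = (9 - 150) + 489 = -141 + 489 = 348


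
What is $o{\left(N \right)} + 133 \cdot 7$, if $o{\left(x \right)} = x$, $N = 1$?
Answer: $932$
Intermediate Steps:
$o{\left(N \right)} + 133 \cdot 7 = 1 + 133 \cdot 7 = 1 + 931 = 932$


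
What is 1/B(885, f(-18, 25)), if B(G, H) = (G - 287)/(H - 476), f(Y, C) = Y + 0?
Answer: -19/23 ≈ -0.82609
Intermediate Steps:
f(Y, C) = Y
B(G, H) = (-287 + G)/(-476 + H)
1/B(885, f(-18, 25)) = 1/((-287 + 885)/(-476 - 18)) = 1/(598/(-494)) = 1/(-1/494*598) = 1/(-23/19) = -19/23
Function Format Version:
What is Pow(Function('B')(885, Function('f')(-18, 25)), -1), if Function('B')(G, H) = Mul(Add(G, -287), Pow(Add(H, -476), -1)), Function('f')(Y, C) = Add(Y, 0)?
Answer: Rational(-19, 23) ≈ -0.82609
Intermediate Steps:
Function('f')(Y, C) = Y
Function('B')(G, H) = Mul(Pow(Add(-476, H), -1), Add(-287, G)) (Function('B')(G, H) = Mul(Add(-287, G), Pow(Add(-476, H), -1)) = Mul(Pow(Add(-476, H), -1), Add(-287, G)))
Pow(Function('B')(885, Function('f')(-18, 25)), -1) = Pow(Mul(Pow(Add(-476, -18), -1), Add(-287, 885)), -1) = Pow(Mul(Pow(-494, -1), 598), -1) = Pow(Mul(Rational(-1, 494), 598), -1) = Pow(Rational(-23, 19), -1) = Rational(-19, 23)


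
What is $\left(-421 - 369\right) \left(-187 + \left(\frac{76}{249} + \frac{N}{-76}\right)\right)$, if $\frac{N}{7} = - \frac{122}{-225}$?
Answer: $\frac{10469347889}{70965} \approx 1.4753 \cdot 10^{5}$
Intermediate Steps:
$N = \frac{854}{225}$ ($N = 7 \left(- \frac{122}{-225}\right) = 7 \left(\left(-122\right) \left(- \frac{1}{225}\right)\right) = 7 \cdot \frac{122}{225} = \frac{854}{225} \approx 3.7956$)
$\left(-421 - 369\right) \left(-187 + \left(\frac{76}{249} + \frac{N}{-76}\right)\right) = \left(-421 - 369\right) \left(-187 + \left(\frac{76}{249} + \frac{854}{225 \left(-76\right)}\right)\right) = - 790 \left(-187 + \left(76 \cdot \frac{1}{249} + \frac{854}{225} \left(- \frac{1}{76}\right)\right)\right) = - 790 \left(-187 + \left(\frac{76}{249} - \frac{427}{8550}\right)\right) = - 790 \left(-187 + \frac{181159}{709650}\right) = \left(-790\right) \left(- \frac{132523391}{709650}\right) = \frac{10469347889}{70965}$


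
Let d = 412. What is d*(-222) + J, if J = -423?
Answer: -91887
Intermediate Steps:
d*(-222) + J = 412*(-222) - 423 = -91464 - 423 = -91887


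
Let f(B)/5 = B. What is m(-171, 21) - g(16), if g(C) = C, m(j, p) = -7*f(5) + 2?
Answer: -189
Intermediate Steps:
f(B) = 5*B
m(j, p) = -173 (m(j, p) = -35*5 + 2 = -7*25 + 2 = -175 + 2 = -173)
m(-171, 21) - g(16) = -173 - 1*16 = -173 - 16 = -189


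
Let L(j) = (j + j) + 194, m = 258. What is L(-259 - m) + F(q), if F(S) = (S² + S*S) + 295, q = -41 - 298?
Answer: 229297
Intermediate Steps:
q = -339
L(j) = 194 + 2*j (L(j) = 2*j + 194 = 194 + 2*j)
F(S) = 295 + 2*S² (F(S) = (S² + S²) + 295 = 2*S² + 295 = 295 + 2*S²)
L(-259 - m) + F(q) = (194 + 2*(-259 - 1*258)) + (295 + 2*(-339)²) = (194 + 2*(-259 - 258)) + (295 + 2*114921) = (194 + 2*(-517)) + (295 + 229842) = (194 - 1034) + 230137 = -840 + 230137 = 229297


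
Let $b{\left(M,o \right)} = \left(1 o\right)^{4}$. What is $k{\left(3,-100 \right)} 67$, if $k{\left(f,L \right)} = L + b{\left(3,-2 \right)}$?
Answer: $-5628$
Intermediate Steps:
$b{\left(M,o \right)} = o^{4}$
$k{\left(f,L \right)} = 16 + L$ ($k{\left(f,L \right)} = L + \left(-2\right)^{4} = L + 16 = 16 + L$)
$k{\left(3,-100 \right)} 67 = \left(16 - 100\right) 67 = \left(-84\right) 67 = -5628$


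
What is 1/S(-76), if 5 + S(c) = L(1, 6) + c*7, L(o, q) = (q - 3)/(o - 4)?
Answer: -1/538 ≈ -0.0018587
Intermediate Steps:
L(o, q) = (-3 + q)/(-4 + o)
S(c) = -6 + 7*c (S(c) = -5 + ((-3 + 6)/(-4 + 1) + c*7) = -5 + (3/(-3) + 7*c) = -5 + (-1/3*3 + 7*c) = -5 + (-1 + 7*c) = -6 + 7*c)
1/S(-76) = 1/(-6 + 7*(-76)) = 1/(-6 - 532) = 1/(-538) = -1/538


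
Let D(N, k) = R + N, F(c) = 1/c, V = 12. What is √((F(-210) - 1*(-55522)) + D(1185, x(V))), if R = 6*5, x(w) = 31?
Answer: √2502101490/210 ≈ 238.20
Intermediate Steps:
R = 30
D(N, k) = 30 + N
√((F(-210) - 1*(-55522)) + D(1185, x(V))) = √((1/(-210) - 1*(-55522)) + (30 + 1185)) = √((-1/210 + 55522) + 1215) = √(11659619/210 + 1215) = √(11914769/210) = √2502101490/210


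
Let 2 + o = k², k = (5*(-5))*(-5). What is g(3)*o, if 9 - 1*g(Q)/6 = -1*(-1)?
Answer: 749904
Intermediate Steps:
g(Q) = 48 (g(Q) = 54 - (-6)*(-1) = 54 - 6*1 = 54 - 6 = 48)
k = 125 (k = -25*(-5) = 125)
o = 15623 (o = -2 + 125² = -2 + 15625 = 15623)
g(3)*o = 48*15623 = 749904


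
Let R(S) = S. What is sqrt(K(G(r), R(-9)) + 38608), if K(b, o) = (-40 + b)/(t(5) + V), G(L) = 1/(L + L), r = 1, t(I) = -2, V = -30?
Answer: sqrt(2470991)/8 ≈ 196.49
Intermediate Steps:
G(L) = 1/(2*L)
K(b, o) = 5/4 - b/32 (K(b, o) = (-40 + b)/(-2 - 30) = (-40 + b)/(-32) = (-40 + b)*(-1/32) = 5/4 - b/32)
sqrt(K(G(r), R(-9)) + 38608) = sqrt((5/4 - 1/(64*1)) + 38608) = sqrt((5/4 - 1/64) + 38608) = sqrt(79/64 + 38608) = sqrt(2470991/64) = sqrt(2470991)/8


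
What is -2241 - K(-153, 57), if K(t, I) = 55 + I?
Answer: -2353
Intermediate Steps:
-2241 - K(-153, 57) = -2241 - (55 + 57) = -2241 - 1*112 = -2241 - 112 = -2353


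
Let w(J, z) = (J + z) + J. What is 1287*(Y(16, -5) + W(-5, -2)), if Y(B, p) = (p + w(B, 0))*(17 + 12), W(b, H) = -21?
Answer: 980694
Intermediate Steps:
w(J, z) = z + 2*J
Y(B, p) = 29*p + 58*B (Y(B, p) = (p + (0 + 2*B))*(17 + 12) = (p + 2*B)*29 = 29*p + 58*B)
1287*(Y(16, -5) + W(-5, -2)) = 1287*((29*(-5) + 58*16) - 21) = 1287*((-145 + 928) - 21) = 1287*(783 - 21) = 1287*762 = 980694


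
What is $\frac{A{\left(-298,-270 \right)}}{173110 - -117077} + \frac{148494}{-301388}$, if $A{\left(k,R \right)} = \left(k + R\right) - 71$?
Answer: $- \frac{2404645295}{4858826642} \approx -0.4949$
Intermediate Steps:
$A{\left(k,R \right)} = -71 + R + k$ ($A{\left(k,R \right)} = \left(R + k\right) - 71 = -71 + R + k$)
$\frac{A{\left(-298,-270 \right)}}{173110 - -117077} + \frac{148494}{-301388} = \frac{-71 - 270 - 298}{173110 - -117077} + \frac{148494}{-301388} = - \frac{639}{173110 + 117077} + 148494 \left(- \frac{1}{301388}\right) = - \frac{639}{290187} - \frac{74247}{150694} = \left(-639\right) \frac{1}{290187} - \frac{74247}{150694} = - \frac{71}{32243} - \frac{74247}{150694} = - \frac{2404645295}{4858826642}$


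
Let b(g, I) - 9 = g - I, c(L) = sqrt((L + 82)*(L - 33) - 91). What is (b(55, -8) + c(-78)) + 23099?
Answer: 23171 + I*sqrt(535) ≈ 23171.0 + 23.13*I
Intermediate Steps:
c(L) = sqrt(-91 + (-33 + L)*(82 + L)) (c(L) = sqrt((82 + L)*(-33 + L) - 91) = sqrt((-33 + L)*(82 + L) - 91) = sqrt(-91 + (-33 + L)*(82 + L)))
b(g, I) = 9 + g - I (b(g, I) = 9 + (g - I) = 9 + g - I)
(b(55, -8) + c(-78)) + 23099 = ((9 + 55 - 1*(-8)) + sqrt(-2797 + (-78)**2 + 49*(-78))) + 23099 = ((9 + 55 + 8) + sqrt(-2797 + 6084 - 3822)) + 23099 = (72 + sqrt(-535)) + 23099 = (72 + I*sqrt(535)) + 23099 = 23171 + I*sqrt(535)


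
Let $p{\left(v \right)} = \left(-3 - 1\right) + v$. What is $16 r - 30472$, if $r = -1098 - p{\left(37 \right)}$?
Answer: $-48568$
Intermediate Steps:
$p{\left(v \right)} = -4 + v$
$r = -1131$ ($r = -1098 - \left(-4 + 37\right) = -1098 - 33 = -1131$)
$16 r - 30472 = 16 \left(-1131\right) - 30472 = -18096 - 30472 = -48568$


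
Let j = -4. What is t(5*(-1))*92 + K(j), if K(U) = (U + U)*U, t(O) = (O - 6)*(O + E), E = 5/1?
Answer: 32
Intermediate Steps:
E = 5 (E = 5*1 = 5)
t(O) = (-6 + O)*(5 + O) (t(O) = (O - 6)*(O + 5) = (-6 + O)*(5 + O))
K(U) = 2*U² (K(U) = (2*U)*U = 2*U²)
t(5*(-1))*92 + K(j) = (-30 + (5*(-1))² - 5*(-1))*92 + 2*(-4)² = (-30 + (-5)² - 1*(-5))*92 + 2*16 = (-30 + 25 + 5)*92 + 32 = 0*92 + 32 = 0 + 32 = 32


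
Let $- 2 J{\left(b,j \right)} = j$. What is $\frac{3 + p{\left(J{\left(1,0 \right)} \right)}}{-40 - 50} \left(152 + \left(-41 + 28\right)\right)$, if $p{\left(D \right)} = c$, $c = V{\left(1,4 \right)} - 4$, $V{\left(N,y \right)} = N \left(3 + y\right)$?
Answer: $- \frac{139}{15} \approx -9.2667$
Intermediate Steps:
$J{\left(b,j \right)} = - \frac{j}{2}$
$c = 3$ ($c = 1 \left(3 + 4\right) - 4 = 1 \cdot 7 - 4 = 7 - 4 = 3$)
$p{\left(D \right)} = 3$
$\frac{3 + p{\left(J{\left(1,0 \right)} \right)}}{-40 - 50} \left(152 + \left(-41 + 28\right)\right) = \frac{3 + 3}{-40 - 50} \left(152 + \left(-41 + 28\right)\right) = \frac{6}{-90} \left(152 - 13\right) = 6 \left(- \frac{1}{90}\right) 139 = \left(- \frac{1}{15}\right) 139 = - \frac{139}{15}$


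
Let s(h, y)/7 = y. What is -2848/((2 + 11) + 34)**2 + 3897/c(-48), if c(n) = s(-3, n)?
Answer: -3188467/247408 ≈ -12.887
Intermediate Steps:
s(h, y) = 7*y
c(n) = 7*n
-2848/((2 + 11) + 34)**2 + 3897/c(-48) = -2848/((2 + 11) + 34)**2 + 3897/((7*(-48))) = -2848/(13 + 34)**2 + 3897/(-336) = -2848/(47**2) + 3897*(-1/336) = -2848/2209 - 1299/112 = -3188467/247408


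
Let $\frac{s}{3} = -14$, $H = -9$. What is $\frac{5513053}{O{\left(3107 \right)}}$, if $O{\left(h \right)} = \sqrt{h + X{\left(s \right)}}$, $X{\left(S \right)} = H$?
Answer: $\frac{5513053 \sqrt{3098}}{3098} \approx 99049.0$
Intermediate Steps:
$s = -42$ ($s = 3 \left(-14\right) = -42$)
$X{\left(S \right)} = -9$
$O{\left(h \right)} = \sqrt{-9 + h}$ ($O{\left(h \right)} = \sqrt{h - 9} = \sqrt{-9 + h}$)
$\frac{5513053}{O{\left(3107 \right)}} = \frac{5513053}{\sqrt{-9 + 3107}} = \frac{5513053}{\sqrt{3098}} = 5513053 \frac{\sqrt{3098}}{3098} = \frac{5513053 \sqrt{3098}}{3098}$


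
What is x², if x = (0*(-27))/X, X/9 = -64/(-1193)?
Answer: 0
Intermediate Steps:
X = 576/1193 (X = 9*(-64/(-1193)) = 9*(-64*(-1/1193)) = 9*(64/1193) = 576/1193 ≈ 0.48282)
x = 0 (x = (0*(-27))/(576/1193) = 0*(1193/576) = 0)
x² = 0² = 0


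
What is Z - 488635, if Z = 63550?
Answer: -425085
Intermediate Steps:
Z - 488635 = 63550 - 488635 = -425085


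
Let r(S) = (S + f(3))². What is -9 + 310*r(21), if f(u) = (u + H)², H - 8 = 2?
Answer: 11190991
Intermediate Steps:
H = 10 (H = 8 + 2 = 10)
f(u) = (10 + u)² (f(u) = (u + 10)² = (10 + u)²)
r(S) = (169 + S)² (r(S) = (S + (10 + 3)²)² = (S + 13²)² = (S + 169)² = (169 + S)²)
-9 + 310*r(21) = -9 + 310*(169 + 21)² = -9 + 310*190² = -9 + 310*36100 = -9 + 11191000 = 11190991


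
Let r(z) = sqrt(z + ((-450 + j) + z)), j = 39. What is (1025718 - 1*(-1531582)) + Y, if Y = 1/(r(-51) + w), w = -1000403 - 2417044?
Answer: 9955521162301811051/3892981332774 - I*sqrt(57)/3892981332774 ≈ 2.5573e+6 - 1.9393e-12*I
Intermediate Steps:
r(z) = sqrt(-411 + 2*z) (r(z) = sqrt(z + ((-450 + 39) + z)) = sqrt(z + (-411 + z)) = sqrt(-411 + 2*z))
w = -3417447
Y = 1/(-3417447 + 3*I*sqrt(57)) (Y = 1/(sqrt(-411 + 2*(-51)) - 3417447) = 1/(sqrt(-411 - 102) - 3417447) = 1/(sqrt(-513) - 3417447) = 1/(3*I*sqrt(57) - 3417447) = 1/(-3417447 + 3*I*sqrt(57)) ≈ -2.9262e-7 - 2.0e-12*I)
(1025718 - 1*(-1531582)) + Y = (1025718 - 1*(-1531582)) + (-1139149/3892981332774 - I*sqrt(57)/3892981332774) = (1025718 + 1531582) + (-1139149/3892981332774 - I*sqrt(57)/3892981332774) = 2557300 + (-1139149/3892981332774 - I*sqrt(57)/3892981332774) = 9955521162301811051/3892981332774 - I*sqrt(57)/3892981332774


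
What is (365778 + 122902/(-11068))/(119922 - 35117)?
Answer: 2024154001/469310870 ≈ 4.3130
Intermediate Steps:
(365778 + 122902/(-11068))/(119922 - 35117) = (365778 + 122902*(-1/11068))/84805 = (365778 - 61451/5534)*(1/84805) = (2024154001/5534)*(1/84805) = 2024154001/469310870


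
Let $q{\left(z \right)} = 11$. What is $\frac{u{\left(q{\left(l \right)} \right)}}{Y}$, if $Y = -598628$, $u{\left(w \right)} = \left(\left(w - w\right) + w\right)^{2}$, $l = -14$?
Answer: $- \frac{121}{598628} \approx -0.00020213$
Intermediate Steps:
$u{\left(w \right)} = w^{2}$ ($u{\left(w \right)} = \left(0 + w\right)^{2} = w^{2}$)
$\frac{u{\left(q{\left(l \right)} \right)}}{Y} = \frac{11^{2}}{-598628} = 121 \left(- \frac{1}{598628}\right) = - \frac{121}{598628}$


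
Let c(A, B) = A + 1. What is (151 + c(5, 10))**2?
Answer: 24649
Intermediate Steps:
c(A, B) = 1 + A
(151 + c(5, 10))**2 = (151 + (1 + 5))**2 = (151 + 6)**2 = 157**2 = 24649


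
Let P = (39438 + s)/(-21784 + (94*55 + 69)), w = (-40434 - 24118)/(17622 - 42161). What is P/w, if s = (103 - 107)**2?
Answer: -484080853/534006420 ≈ -0.90651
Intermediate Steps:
s = 16 (s = (-4)**2 = 16)
w = 64552/24539 (w = -64552/(-24539) = -64552*(-1/24539) = 64552/24539 ≈ 2.6306)
P = -39454/16545 (P = (39438 + 16)/(-21784 + (94*55 + 69)) = 39454/(-21784 + (5170 + 69)) = 39454/(-21784 + 5239) = 39454/(-16545) = 39454*(-1/16545) = -39454/16545 ≈ -2.3846)
P/w = -39454/(16545*64552/24539) = -39454/16545*24539/64552 = -484080853/534006420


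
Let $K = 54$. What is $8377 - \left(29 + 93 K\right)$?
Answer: $3326$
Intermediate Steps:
$8377 - \left(29 + 93 K\right) = 8377 - 5051 = 3326$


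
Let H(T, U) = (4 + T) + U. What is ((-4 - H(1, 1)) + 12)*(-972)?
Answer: -1944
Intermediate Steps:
H(T, U) = 4 + T + U
((-4 - H(1, 1)) + 12)*(-972) = ((-4 - (4 + 1 + 1)) + 12)*(-972) = ((-4 - 1*6) + 12)*(-972) = ((-4 - 6) + 12)*(-972) = (-10 + 12)*(-972) = 2*(-972) = -1944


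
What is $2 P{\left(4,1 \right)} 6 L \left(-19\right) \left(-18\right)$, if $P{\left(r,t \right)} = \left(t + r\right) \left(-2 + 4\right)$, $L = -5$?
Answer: $-205200$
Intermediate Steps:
$P{\left(r,t \right)} = 2 r + 2 t$ ($P{\left(r,t \right)} = \left(r + t\right) 2 = 2 r + 2 t$)
$2 P{\left(4,1 \right)} 6 L \left(-19\right) \left(-18\right) = 2 \left(2 \cdot 4 + 2 \cdot 1\right) 6 \left(-5\right) \left(-19\right) \left(-18\right) = 2 \left(8 + 2\right) 6 \left(-5\right) \left(-19\right) \left(-18\right) = 2 \cdot 10 \cdot 6 \left(-5\right) \left(-19\right) \left(-18\right) = 2 \cdot 60 \left(-5\right) \left(-19\right) \left(-18\right) = 120 \left(-5\right) \left(-19\right) \left(-18\right) = \left(-600\right) \left(-19\right) \left(-18\right) = 11400 \left(-18\right) = -205200$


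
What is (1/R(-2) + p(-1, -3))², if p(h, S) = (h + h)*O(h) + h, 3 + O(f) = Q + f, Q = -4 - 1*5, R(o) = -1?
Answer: 576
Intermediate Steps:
Q = -9 (Q = -4 - 5 = -9)
O(f) = -12 + f (O(f) = -3 + (-9 + f) = -12 + f)
p(h, S) = h + 2*h*(-12 + h) (p(h, S) = (h + h)*(-12 + h) + h = (2*h)*(-12 + h) + h = 2*h*(-12 + h) + h = h + 2*h*(-12 + h))
(1/R(-2) + p(-1, -3))² = (1/(-1) - (-23 + 2*(-1)))² = (-1 - (-23 - 2))² = (-1 - 1*(-25))² = (-1 + 25)² = 24² = 576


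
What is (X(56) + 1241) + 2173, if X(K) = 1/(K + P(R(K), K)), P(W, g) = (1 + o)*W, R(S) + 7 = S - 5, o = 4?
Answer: 942265/276 ≈ 3414.0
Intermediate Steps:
R(S) = -12 + S (R(S) = -7 + (S - 5) = -7 + (-5 + S) = -12 + S)
P(W, g) = 5*W (P(W, g) = (1 + 4)*W = 5*W)
X(K) = 1/(-60 + 6*K) (X(K) = 1/(K + 5*(-12 + K)) = 1/(K + (-60 + 5*K)) = 1/(-60 + 6*K))
(X(56) + 1241) + 2173 = (1/(6*(-10 + 56)) + 1241) + 2173 = ((1/6)/46 + 1241) + 2173 = ((1/6)*(1/46) + 1241) + 2173 = (1/276 + 1241) + 2173 = 342517/276 + 2173 = 942265/276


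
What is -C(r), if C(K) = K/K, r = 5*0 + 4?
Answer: -1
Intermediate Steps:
r = 4 (r = 0 + 4 = 4)
C(K) = 1
-C(r) = -1*1 = -1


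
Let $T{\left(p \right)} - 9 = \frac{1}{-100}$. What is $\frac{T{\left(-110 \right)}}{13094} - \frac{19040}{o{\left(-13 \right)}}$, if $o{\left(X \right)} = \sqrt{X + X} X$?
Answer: $\frac{899}{1309400} - \frac{9520 i \sqrt{26}}{169} \approx 0.00068657 - 287.23 i$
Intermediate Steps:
$T{\left(p \right)} = \frac{899}{100}$ ($T{\left(p \right)} = 9 + \frac{1}{-100} = 9 - \frac{1}{100} = \frac{899}{100}$)
$o{\left(X \right)} = \sqrt{2} X^{\frac{3}{2}}$ ($o{\left(X \right)} = \sqrt{2 X} X = \sqrt{2} \sqrt{X} X = \sqrt{2} X^{\frac{3}{2}}$)
$\frac{T{\left(-110 \right)}}{13094} - \frac{19040}{o{\left(-13 \right)}} = \frac{899}{100 \cdot 13094} - \frac{19040}{\sqrt{2} \left(-13\right)^{\frac{3}{2}}} = \frac{899}{100} \cdot \frac{1}{13094} - \frac{19040}{\sqrt{2} \left(- 13 i \sqrt{13}\right)} = \frac{899}{1309400} - \frac{19040}{\left(-13\right) i \sqrt{26}} = \frac{899}{1309400} - 19040 \frac{i \sqrt{26}}{338} = \frac{899}{1309400} - \frac{9520 i \sqrt{26}}{169}$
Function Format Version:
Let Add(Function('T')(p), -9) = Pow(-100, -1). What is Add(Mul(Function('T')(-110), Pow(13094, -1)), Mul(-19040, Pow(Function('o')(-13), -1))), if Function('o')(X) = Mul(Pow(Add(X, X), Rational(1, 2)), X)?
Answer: Add(Rational(899, 1309400), Mul(Rational(-9520, 169), I, Pow(26, Rational(1, 2)))) ≈ Add(0.00068657, Mul(-287.23, I))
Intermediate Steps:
Function('T')(p) = Rational(899, 100) (Function('T')(p) = Add(9, Pow(-100, -1)) = Add(9, Rational(-1, 100)) = Rational(899, 100))
Function('o')(X) = Mul(Pow(2, Rational(1, 2)), Pow(X, Rational(3, 2))) (Function('o')(X) = Mul(Pow(Mul(2, X), Rational(1, 2)), X) = Mul(Mul(Pow(2, Rational(1, 2)), Pow(X, Rational(1, 2))), X) = Mul(Pow(2, Rational(1, 2)), Pow(X, Rational(3, 2))))
Add(Mul(Function('T')(-110), Pow(13094, -1)), Mul(-19040, Pow(Function('o')(-13), -1))) = Add(Mul(Rational(899, 100), Pow(13094, -1)), Mul(-19040, Pow(Mul(Pow(2, Rational(1, 2)), Pow(-13, Rational(3, 2))), -1))) = Add(Mul(Rational(899, 100), Rational(1, 13094)), Mul(-19040, Pow(Mul(Pow(2, Rational(1, 2)), Mul(-13, I, Pow(13, Rational(1, 2)))), -1))) = Add(Rational(899, 1309400), Mul(-19040, Pow(Mul(-13, I, Pow(26, Rational(1, 2))), -1))) = Add(Rational(899, 1309400), Mul(-19040, Mul(Rational(1, 338), I, Pow(26, Rational(1, 2))))) = Add(Rational(899, 1309400), Mul(Rational(-9520, 169), I, Pow(26, Rational(1, 2))))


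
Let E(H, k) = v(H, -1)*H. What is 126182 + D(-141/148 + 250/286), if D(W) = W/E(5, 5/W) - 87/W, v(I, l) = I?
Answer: 112000908513831/879893300 ≈ 1.2729e+5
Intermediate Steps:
E(H, k) = H² (E(H, k) = H*H = H²)
D(W) = -87/W + W/25 (D(W) = W/(5²) - 87/W = W/25 - 87/W = -87/W + W/25)
126182 + D(-141/148 + 250/286) = 126182 + (-87/(-141/148 + 250/286) + (-141/148 + 250/286)/25) = 126182 + (-87/(-141*1/148 + 250*(1/286)) + (-141*1/148 + 250*(1/286))/25) = 126182 + (-87/(-141/148 + 125/143) + (-141/148 + 125/143)/25) = 126182 + (-87/(-1663/21164) + (1/25)*(-1663/21164)) = 126182 + (-87*(-21164/1663) - 1663/529100) = 126182 + (1841268/1663 - 1663/529100) = 126182 + 974212133231/879893300 = 112000908513831/879893300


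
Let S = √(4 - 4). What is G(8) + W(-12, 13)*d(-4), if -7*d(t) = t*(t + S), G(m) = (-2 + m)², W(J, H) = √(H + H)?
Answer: 36 - 16*√26/7 ≈ 24.345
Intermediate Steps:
W(J, H) = √2*√H (W(J, H) = √(2*H) = √2*√H)
S = 0 (S = √0 = 0)
d(t) = -t²/7 (d(t) = -t*(t + 0)/7 = -t*t/7 = -t²/7)
G(8) + W(-12, 13)*d(-4) = (-2 + 8)² + (√2*√13)*(-⅐*(-4)²) = 6² + √26*(-⅐*16) = 36 + √26*(-16/7) = 36 - 16*√26/7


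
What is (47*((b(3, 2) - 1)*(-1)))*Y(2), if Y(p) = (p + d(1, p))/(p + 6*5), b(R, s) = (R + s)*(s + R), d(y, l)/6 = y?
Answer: -282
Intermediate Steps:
d(y, l) = 6*y
b(R, s) = (R + s)² (b(R, s) = (R + s)*(R + s) = (R + s)²)
Y(p) = (6 + p)/(30 + p) (Y(p) = (p + 6*1)/(p + 6*5) = (p + 6)/(p + 30) = (6 + p)/(30 + p))
(47*((b(3, 2) - 1)*(-1)))*Y(2) = (47*(((3 + 2)² - 1)*(-1)))*((6 + 2)/(30 + 2)) = (47*((5² - 1)*(-1)))*(8/32) = (47*((25 - 1)*(-1)))*((1/32)*8) = (47*(24*(-1)))*(¼) = (47*(-24))*(¼) = -1128*¼ = -282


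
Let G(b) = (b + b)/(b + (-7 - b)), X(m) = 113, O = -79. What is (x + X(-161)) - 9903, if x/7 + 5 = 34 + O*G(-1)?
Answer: -9745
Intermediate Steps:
G(b) = -2*b/7 (G(b) = (2*b)/(-7) = (2*b)*(-1/7) = -2*b/7)
x = 45 (x = -35 + 7*(34 - (-158)*(-1)/7) = -35 + 7*(34 - 79*2/7) = -35 + 7*(34 - 158/7) = -35 + 7*(80/7) = -35 + 80 = 45)
(x + X(-161)) - 9903 = (45 + 113) - 9903 = 158 - 9903 = -9745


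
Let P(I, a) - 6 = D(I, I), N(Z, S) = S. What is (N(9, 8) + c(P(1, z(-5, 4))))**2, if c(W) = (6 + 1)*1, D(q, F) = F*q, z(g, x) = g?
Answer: 225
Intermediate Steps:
P(I, a) = 6 + I**2 (P(I, a) = 6 + I*I = 6 + I**2)
c(W) = 7 (c(W) = 7*1 = 7)
(N(9, 8) + c(P(1, z(-5, 4))))**2 = (8 + 7)**2 = 15**2 = 225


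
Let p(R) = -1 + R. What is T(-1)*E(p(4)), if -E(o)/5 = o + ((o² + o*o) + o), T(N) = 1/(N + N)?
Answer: 60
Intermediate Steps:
T(N) = 1/(2*N)
E(o) = -10*o - 10*o² (E(o) = -5*(o + ((o² + o*o) + o)) = -5*(o + ((o² + o²) + o)) = -5*(o + (2*o² + o)) = -5*(o + (o + 2*o²)) = -5*(2*o + 2*o²) = -10*o - 10*o²)
T(-1)*E(p(4)) = ((½)/(-1))*(-10*(-1 + 4)*(1 + (-1 + 4))) = ((½)*(-1))*(-10*3*(1 + 3)) = -(-5)*3*4 = -½*(-120) = 60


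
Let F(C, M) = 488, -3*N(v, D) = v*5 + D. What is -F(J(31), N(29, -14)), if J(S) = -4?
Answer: -488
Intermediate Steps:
N(v, D) = -5*v/3 - D/3 (N(v, D) = -(v*5 + D)/3 = -(5*v + D)/3 = -(D + 5*v)/3 = -5*v/3 - D/3)
-F(J(31), N(29, -14)) = -1*488 = -488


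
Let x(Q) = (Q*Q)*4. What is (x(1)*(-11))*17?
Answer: -748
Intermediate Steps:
x(Q) = 4*Q² (x(Q) = Q²*4 = 4*Q²)
(x(1)*(-11))*17 = ((4*1²)*(-11))*17 = ((4*1)*(-11))*17 = (4*(-11))*17 = -44*17 = -748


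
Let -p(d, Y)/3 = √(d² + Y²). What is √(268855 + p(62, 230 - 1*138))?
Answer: √(268855 - 6*√3077) ≈ 518.19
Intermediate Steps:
p(d, Y) = -3*√(Y² + d²) (p(d, Y) = -3*√(d² + Y²) = -3*√(Y² + d²))
√(268855 + p(62, 230 - 1*138)) = √(268855 - 3*√((230 - 1*138)² + 62²)) = √(268855 - 3*√((230 - 138)² + 3844)) = √(268855 - 3*√(92² + 3844)) = √(268855 - 3*√(8464 + 3844)) = √(268855 - 6*√3077)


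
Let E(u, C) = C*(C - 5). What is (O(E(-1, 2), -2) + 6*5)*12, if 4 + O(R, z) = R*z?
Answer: 456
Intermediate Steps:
E(u, C) = C*(-5 + C)
O(R, z) = -4 + R*z
(O(E(-1, 2), -2) + 6*5)*12 = ((-4 + (2*(-5 + 2))*(-2)) + 6*5)*12 = ((-4 + (2*(-3))*(-2)) + 30)*12 = ((-4 - 6*(-2)) + 30)*12 = ((-4 + 12) + 30)*12 = (8 + 30)*12 = 38*12 = 456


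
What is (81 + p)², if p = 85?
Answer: 27556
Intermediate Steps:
(81 + p)² = (81 + 85)² = 166² = 27556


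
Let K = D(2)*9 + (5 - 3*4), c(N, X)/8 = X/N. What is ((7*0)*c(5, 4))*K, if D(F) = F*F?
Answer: 0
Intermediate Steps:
c(N, X) = 8*X/N (c(N, X) = 8*(X/N) = 8*X/N)
D(F) = F**2
K = 29 (K = 2**2*9 + (5 - 3*4) = 4*9 + (5 - 12) = 36 - 7 = 29)
((7*0)*c(5, 4))*K = ((7*0)*(8*4/5))*29 = (0*(8*4*(1/5)))*29 = (0*(32/5))*29 = 0*29 = 0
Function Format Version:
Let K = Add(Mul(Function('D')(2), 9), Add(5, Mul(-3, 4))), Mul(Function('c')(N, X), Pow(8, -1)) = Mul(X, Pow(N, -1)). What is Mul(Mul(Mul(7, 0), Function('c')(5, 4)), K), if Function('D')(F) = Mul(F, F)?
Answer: 0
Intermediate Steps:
Function('c')(N, X) = Mul(8, X, Pow(N, -1)) (Function('c')(N, X) = Mul(8, Mul(X, Pow(N, -1))) = Mul(8, X, Pow(N, -1)))
Function('D')(F) = Pow(F, 2)
K = 29 (K = Add(Mul(Pow(2, 2), 9), Add(5, Mul(-3, 4))) = Add(Mul(4, 9), Add(5, -12)) = Add(36, -7) = 29)
Mul(Mul(Mul(7, 0), Function('c')(5, 4)), K) = Mul(Mul(Mul(7, 0), Mul(8, 4, Pow(5, -1))), 29) = Mul(Mul(0, Mul(8, 4, Rational(1, 5))), 29) = Mul(Mul(0, Rational(32, 5)), 29) = Mul(0, 29) = 0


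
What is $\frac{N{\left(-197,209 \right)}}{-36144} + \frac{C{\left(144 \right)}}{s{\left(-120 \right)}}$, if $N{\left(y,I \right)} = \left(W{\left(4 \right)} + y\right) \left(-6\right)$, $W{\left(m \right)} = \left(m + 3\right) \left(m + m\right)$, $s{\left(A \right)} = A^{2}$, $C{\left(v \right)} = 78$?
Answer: $- \frac{10837}{602400} \approx -0.01799$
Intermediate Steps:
$W{\left(m \right)} = 2 m \left(3 + m\right)$ ($W{\left(m \right)} = \left(3 + m\right) 2 m = 2 m \left(3 + m\right)$)
$N{\left(y,I \right)} = -336 - 6 y$ ($N{\left(y,I \right)} = \left(2 \cdot 4 \left(3 + 4\right) + y\right) \left(-6\right) = \left(2 \cdot 4 \cdot 7 + y\right) \left(-6\right) = \left(56 + y\right) \left(-6\right) = -336 - 6 y$)
$\frac{N{\left(-197,209 \right)}}{-36144} + \frac{C{\left(144 \right)}}{s{\left(-120 \right)}} = \frac{-336 - -1182}{-36144} + \frac{78}{\left(-120\right)^{2}} = \left(-336 + 1182\right) \left(- \frac{1}{36144}\right) + \frac{78}{14400} = 846 \left(- \frac{1}{36144}\right) + 78 \cdot \frac{1}{14400} = - \frac{47}{2008} + \frac{13}{2400} = - \frac{10837}{602400}$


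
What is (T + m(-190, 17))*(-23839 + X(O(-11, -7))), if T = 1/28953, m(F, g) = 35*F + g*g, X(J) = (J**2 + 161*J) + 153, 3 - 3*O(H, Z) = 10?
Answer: 39873916948192/260577 ≈ 1.5302e+8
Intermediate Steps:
O(H, Z) = -7/3 (O(H, Z) = 1 - 1/3*10 = 1 - 10/3 = -7/3)
X(J) = 153 + J**2 + 161*J
m(F, g) = g**2 + 35*F (m(F, g) = 35*F + g**2 = g**2 + 35*F)
T = 1/28953 ≈ 3.4539e-5
(T + m(-190, 17))*(-23839 + X(O(-11, -7))) = (1/28953 + (17**2 + 35*(-190)))*(-23839 + (153 + (-7/3)**2 + 161*(-7/3))) = (1/28953 + (289 - 6650))*(-23839 + (153 + 49/9 - 1127/3)) = (1/28953 - 6361)*(-23839 - 1955/9) = -184170032/28953*(-216506/9) = 39873916948192/260577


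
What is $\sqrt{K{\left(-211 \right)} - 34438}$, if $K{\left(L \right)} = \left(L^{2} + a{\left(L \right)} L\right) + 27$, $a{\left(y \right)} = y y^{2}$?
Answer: $\sqrt{1982129551} \approx 44521.0$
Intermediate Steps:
$a{\left(y \right)} = y^{3}$
$K{\left(L \right)} = 27 + L^{2} + L^{4}$ ($K{\left(L \right)} = \left(L^{2} + L^{3} L\right) + 27 = \left(L^{2} + L^{4}\right) + 27 = 27 + L^{2} + L^{4}$)
$\sqrt{K{\left(-211 \right)} - 34438} = \sqrt{\left(27 + \left(-211\right)^{2} + \left(-211\right)^{4}\right) - 34438} = \sqrt{\left(27 + 44521 + 1982119441\right) - 34438} = \sqrt{1982163989 - 34438} = \sqrt{1982129551}$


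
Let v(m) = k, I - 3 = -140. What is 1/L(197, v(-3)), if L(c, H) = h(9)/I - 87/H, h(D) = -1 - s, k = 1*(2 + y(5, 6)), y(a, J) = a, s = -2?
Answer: -959/11926 ≈ -0.080413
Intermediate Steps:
k = 7 (k = 1*(2 + 5) = 1*7 = 7)
I = -137 (I = 3 - 140 = -137)
v(m) = 7
h(D) = 1 (h(D) = -1 - 1*(-2) = -1 + 2 = 1)
L(c, H) = -1/137 - 87/H (L(c, H) = 1/(-137) - 87/H = 1*(-1/137) - 87/H = -1/137 - 87/H)
1/L(197, v(-3)) = 1/((1/137)*(-11919 - 1*7)/7) = 1/((1/137)*(⅐)*(-11919 - 7)) = 1/((1/137)*(⅐)*(-11926)) = 1/(-11926/959) = -959/11926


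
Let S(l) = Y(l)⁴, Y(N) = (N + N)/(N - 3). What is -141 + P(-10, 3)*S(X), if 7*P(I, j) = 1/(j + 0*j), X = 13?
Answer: -1822064/13125 ≈ -138.82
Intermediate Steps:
Y(N) = 2*N/(-3 + N) (Y(N) = (2*N)/(-3 + N) = 2*N/(-3 + N))
S(l) = 16*l⁴/(-3 + l)⁴ (S(l) = (2*l/(-3 + l))⁴ = 16*l⁴/(-3 + l)⁴)
P(I, j) = 1/(7*j) (P(I, j) = 1/(7*(j + 0*j)) = 1/(7*(j + 0)) = 1/(7*j))
-141 + P(-10, 3)*S(X) = -141 + ((⅐)/3)*(16*13⁴/(-3 + 13)⁴) = -141 + ((⅐)*(⅓))*(16*28561/10⁴) = -141 + (16*28561*(1/10000))/21 = -141 + (1/21)*(28561/625) = -141 + 28561/13125 = -1822064/13125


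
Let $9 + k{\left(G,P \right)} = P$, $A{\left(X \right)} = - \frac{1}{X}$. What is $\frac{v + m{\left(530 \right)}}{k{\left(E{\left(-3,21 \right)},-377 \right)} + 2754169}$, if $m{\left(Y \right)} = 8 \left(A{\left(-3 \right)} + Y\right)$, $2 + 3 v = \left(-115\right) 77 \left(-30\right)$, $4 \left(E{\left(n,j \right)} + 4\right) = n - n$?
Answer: $\frac{92792}{2753783} \approx 0.033696$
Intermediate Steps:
$E{\left(n,j \right)} = -4$ ($E{\left(n,j \right)} = -4 + \frac{n - n}{4} = -4 + \frac{1}{4} \cdot 0 = -4 + 0 = -4$)
$k{\left(G,P \right)} = -9 + P$
$v = \frac{265648}{3}$ ($v = - \frac{2}{3} + \frac{\left(-115\right) 77 \left(-30\right)}{3} = - \frac{2}{3} + \frac{\left(-8855\right) \left(-30\right)}{3} = - \frac{2}{3} + \frac{1}{3} \cdot 265650 = - \frac{2}{3} + 88550 = \frac{265648}{3} \approx 88549.0$)
$m{\left(Y \right)} = \frac{8}{3} + 8 Y$ ($m{\left(Y \right)} = 8 \left(- \frac{1}{-3} + Y\right) = 8 \left(\left(-1\right) \left(- \frac{1}{3}\right) + Y\right) = 8 \left(\frac{1}{3} + Y\right) = \frac{8}{3} + 8 Y$)
$\frac{v + m{\left(530 \right)}}{k{\left(E{\left(-3,21 \right)},-377 \right)} + 2754169} = \frac{\frac{265648}{3} + \left(\frac{8}{3} + 8 \cdot 530\right)}{\left(-9 - 377\right) + 2754169} = \frac{\frac{265648}{3} + \left(\frac{8}{3} + 4240\right)}{-386 + 2754169} = \frac{\frac{265648}{3} + \frac{12728}{3}}{2753783} = 92792 \cdot \frac{1}{2753783} = \frac{92792}{2753783}$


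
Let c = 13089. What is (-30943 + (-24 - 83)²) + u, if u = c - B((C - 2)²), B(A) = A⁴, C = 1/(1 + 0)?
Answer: -6406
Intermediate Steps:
C = 1 (C = 1/1 = 1)
u = 13088 (u = 13089 - ((1 - 2)²)⁴ = 13089 - ((-1)²)⁴ = 13089 - 1*1⁴ = 13089 - 1*1 = 13089 - 1 = 13088)
(-30943 + (-24 - 83)²) + u = (-30943 + (-24 - 83)²) + 13088 = (-30943 + (-107)²) + 13088 = (-30943 + 11449) + 13088 = -19494 + 13088 = -6406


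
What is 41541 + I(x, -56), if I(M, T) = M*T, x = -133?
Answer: 48989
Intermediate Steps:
41541 + I(x, -56) = 41541 - 133*(-56) = 41541 + 7448 = 48989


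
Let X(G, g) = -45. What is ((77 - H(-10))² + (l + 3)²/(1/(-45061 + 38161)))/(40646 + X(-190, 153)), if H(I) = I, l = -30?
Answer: -5022531/40601 ≈ -123.70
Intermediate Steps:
((77 - H(-10))² + (l + 3)²/(1/(-45061 + 38161)))/(40646 + X(-190, 153)) = ((77 - 1*(-10))² + (-30 + 3)²/(1/(-45061 + 38161)))/(40646 - 45) = ((77 + 10)² + (-27)²/(1/(-6900)))/40601 = (87² + 729/(-1/6900))*(1/40601) = (7569 + 729*(-6900))*(1/40601) = (7569 - 5030100)*(1/40601) = -5022531*1/40601 = -5022531/40601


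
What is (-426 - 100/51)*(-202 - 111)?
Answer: 6831538/51 ≈ 1.3395e+5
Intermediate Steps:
(-426 - 100/51)*(-202 - 111) = (-426 - 100*1/51)*(-313) = (-426 - 100/51)*(-313) = -21826/51*(-313) = 6831538/51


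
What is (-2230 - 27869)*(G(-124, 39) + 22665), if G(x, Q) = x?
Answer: -678461559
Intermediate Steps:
(-2230 - 27869)*(G(-124, 39) + 22665) = (-2230 - 27869)*(-124 + 22665) = -30099*22541 = -678461559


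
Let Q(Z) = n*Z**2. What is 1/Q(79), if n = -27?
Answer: -1/168507 ≈ -5.9345e-6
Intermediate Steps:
Q(Z) = -27*Z**2
1/Q(79) = 1/(-27*79**2) = 1/(-27*6241) = 1/(-168507) = -1/168507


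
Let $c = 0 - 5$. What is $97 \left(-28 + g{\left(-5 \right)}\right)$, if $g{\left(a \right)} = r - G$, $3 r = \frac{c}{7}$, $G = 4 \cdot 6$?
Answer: $- \frac{106409}{21} \approx -5067.1$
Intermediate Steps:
$c = -5$ ($c = 0 - 5 = -5$)
$G = 24$
$r = - \frac{5}{21}$ ($r = \frac{\left(-5\right) \frac{1}{7}}{3} = \frac{1}{3} \left(- \frac{5}{7}\right) = - \frac{5}{21} \approx -0.2381$)
$g{\left(a \right)} = - \frac{509}{21}$ ($g{\left(a \right)} = - \frac{5}{21} - 24 = - \frac{509}{21}$)
$97 \left(-28 + g{\left(-5 \right)}\right) = 97 \left(-28 - \frac{509}{21}\right) = 97 \left(- \frac{1097}{21}\right) = - \frac{106409}{21}$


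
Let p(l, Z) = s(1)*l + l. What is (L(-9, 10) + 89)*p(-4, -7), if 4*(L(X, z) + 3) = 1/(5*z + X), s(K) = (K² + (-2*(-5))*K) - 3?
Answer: -126945/41 ≈ -3096.2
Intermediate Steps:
s(K) = -3 + K² + 10*K (s(K) = (K² + 10*K) - 3 = -3 + K² + 10*K)
p(l, Z) = 9*l (p(l, Z) = (-3 + 1² + 10*1)*l + l = (-3 + 1 + 10)*l + l = 8*l + l = 9*l)
L(X, z) = -3 + 1/(4*(X + 5*z)) (L(X, z) = -3 + 1/(4*(5*z + X)) = -3 + 1/(4*(X + 5*z)))
(L(-9, 10) + 89)*p(-4, -7) = ((1 - 60*10 - 12*(-9))/(4*(-9 + 5*10)) + 89)*(9*(-4)) = ((1 - 600 + 108)/(4*(-9 + 50)) + 89)*(-36) = ((¼)*(-491)/41 + 89)*(-36) = ((¼)*(1/41)*(-491) + 89)*(-36) = (-491/164 + 89)*(-36) = (14105/164)*(-36) = -126945/41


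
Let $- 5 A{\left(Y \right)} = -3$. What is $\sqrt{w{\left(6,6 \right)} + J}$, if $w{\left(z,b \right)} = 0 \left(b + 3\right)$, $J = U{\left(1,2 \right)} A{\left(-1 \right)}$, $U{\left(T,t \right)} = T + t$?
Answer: $\frac{3 \sqrt{5}}{5} \approx 1.3416$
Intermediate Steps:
$A{\left(Y \right)} = \frac{3}{5}$ ($A{\left(Y \right)} = \left(- \frac{1}{5}\right) \left(-3\right) = \frac{3}{5}$)
$J = \frac{9}{5}$ ($J = \left(1 + 2\right) \frac{3}{5} = 3 \cdot \frac{3}{5} = \frac{9}{5} \approx 1.8$)
$w{\left(z,b \right)} = 0$ ($w{\left(z,b \right)} = 0 \left(3 + b\right) = 0$)
$\sqrt{w{\left(6,6 \right)} + J} = \sqrt{0 + \frac{9}{5}} = \sqrt{\frac{9}{5}} = \frac{3 \sqrt{5}}{5}$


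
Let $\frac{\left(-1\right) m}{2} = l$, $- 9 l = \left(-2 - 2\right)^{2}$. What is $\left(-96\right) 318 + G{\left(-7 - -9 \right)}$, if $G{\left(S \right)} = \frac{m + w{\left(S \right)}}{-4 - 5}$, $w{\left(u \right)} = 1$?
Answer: $- \frac{2472809}{81} \approx -30529.0$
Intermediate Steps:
$l = - \frac{16}{9}$ ($l = - \frac{\left(-2 - 2\right)^{2}}{9} = - \frac{\left(-4\right)^{2}}{9} = \left(- \frac{1}{9}\right) 16 = - \frac{16}{9} \approx -1.7778$)
$m = \frac{32}{9}$ ($m = \left(-2\right) \left(- \frac{16}{9}\right) = \frac{32}{9} \approx 3.5556$)
$G{\left(S \right)} = - \frac{41}{81}$ ($G{\left(S \right)} = \frac{\frac{32}{9} + 1}{-4 - 5} = \frac{41}{9 \left(-9\right)} = \frac{41}{9} \left(- \frac{1}{9}\right) = - \frac{41}{81}$)
$\left(-96\right) 318 + G{\left(-7 - -9 \right)} = \left(-96\right) 318 - \frac{41}{81} = -30528 - \frac{41}{81} = - \frac{2472809}{81}$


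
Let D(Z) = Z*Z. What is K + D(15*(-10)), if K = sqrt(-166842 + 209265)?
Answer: 22500 + sqrt(42423) ≈ 22706.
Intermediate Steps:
D(Z) = Z**2
K = sqrt(42423) ≈ 205.97
K + D(15*(-10)) = sqrt(42423) + (15*(-10))**2 = sqrt(42423) + (-150)**2 = sqrt(42423) + 22500 = 22500 + sqrt(42423)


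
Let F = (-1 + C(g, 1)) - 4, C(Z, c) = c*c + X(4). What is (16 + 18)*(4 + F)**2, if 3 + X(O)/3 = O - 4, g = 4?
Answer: 2754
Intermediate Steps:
X(O) = -21 + 3*O (X(O) = -9 + 3*(O - 4) = -9 + 3*(-4 + O) = -9 + (-12 + 3*O) = -21 + 3*O)
C(Z, c) = -9 + c**2 (C(Z, c) = c*c + (-21 + 3*4) = c**2 + (-21 + 12) = c**2 - 9 = -9 + c**2)
F = -13 (F = (-1 + (-9 + 1**2)) - 4 = (-1 + (-9 + 1)) - 4 = (-1 - 8) - 4 = -9 - 4 = -13)
(16 + 18)*(4 + F)**2 = (16 + 18)*(4 - 13)**2 = 34*(-9)**2 = 34*81 = 2754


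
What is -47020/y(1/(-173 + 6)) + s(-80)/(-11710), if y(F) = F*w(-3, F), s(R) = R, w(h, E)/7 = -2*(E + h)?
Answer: 383895027401/2057447 ≈ 1.8659e+5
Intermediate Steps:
w(h, E) = -14*E - 14*h (w(h, E) = 7*(-2*(E + h)) = 7*(-2*E - 2*h) = -14*E - 14*h)
y(F) = F*(42 - 14*F) (y(F) = F*(-14*F - 14*(-3)) = F*(-14*F + 42) = F*(42 - 14*F))
-47020/y(1/(-173 + 6)) + s(-80)/(-11710) = -47020*(-173 + 6)/(14*(3 - 1/(-173 + 6))) - 80/(-11710) = -47020*(-167/(14*(3 - 1/(-167)))) - 80*(-1/11710) = -47020*(-167/(14*(3 - 1*(-1/167)))) + 8/1171 = -47020*(-167/(14*(3 + 1/167))) + 8/1171 = -47020/(14*(-1/167)*(502/167)) + 8/1171 = -47020/(-7028/27889) + 8/1171 = -47020*(-27889/7028) + 8/1171 = 327835195/1757 + 8/1171 = 383895027401/2057447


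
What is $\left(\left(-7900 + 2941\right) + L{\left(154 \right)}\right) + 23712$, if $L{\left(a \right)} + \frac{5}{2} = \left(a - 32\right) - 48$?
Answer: $\frac{37649}{2} \approx 18825.0$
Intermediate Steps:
$L{\left(a \right)} = - \frac{165}{2} + a$ ($L{\left(a \right)} = - \frac{5}{2} + \left(\left(a - 32\right) - 48\right) = - \frac{5}{2} + \left(\left(-32 + a\right) - 48\right) = - \frac{5}{2} + \left(-80 + a\right) = - \frac{165}{2} + a$)
$\left(\left(-7900 + 2941\right) + L{\left(154 \right)}\right) + 23712 = \left(\left(-7900 + 2941\right) + \left(- \frac{165}{2} + 154\right)\right) + 23712 = \left(-4959 + \frac{143}{2}\right) + 23712 = - \frac{9775}{2} + 23712 = \frac{37649}{2}$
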